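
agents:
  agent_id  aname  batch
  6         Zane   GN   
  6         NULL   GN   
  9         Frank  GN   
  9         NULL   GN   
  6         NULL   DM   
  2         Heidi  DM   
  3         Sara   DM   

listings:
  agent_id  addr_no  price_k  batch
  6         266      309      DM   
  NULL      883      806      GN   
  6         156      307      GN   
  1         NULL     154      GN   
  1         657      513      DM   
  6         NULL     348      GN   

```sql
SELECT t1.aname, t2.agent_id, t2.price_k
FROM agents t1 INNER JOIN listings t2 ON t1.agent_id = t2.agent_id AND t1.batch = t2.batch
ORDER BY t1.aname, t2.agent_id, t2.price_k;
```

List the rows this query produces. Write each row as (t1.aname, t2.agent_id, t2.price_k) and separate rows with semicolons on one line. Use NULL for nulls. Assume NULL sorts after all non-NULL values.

(Zane, 6, 307); (Zane, 6, 348); (NULL, 6, 307); (NULL, 6, 309); (NULL, 6, 348)

INNER JOIN keeps only pairs where the ON condition holds.
Matching on t1.agent_id = t2.agent_id AND t1.batch = t2.batch. A NULL in a compared column never satisfies the condition.
- t1[0] agent_id=6, batch=GN → 2 match(es) in t2 → 2 row(s).
- t1[1] agent_id=6, batch=GN → 2 match(es) in t2 → 2 row(s).
- t1[2] agent_id=9, batch=GN → no match; dropped.
- t1[3] agent_id=9, batch=GN → no match; dropped.
- t1[4] agent_id=6, batch=DM → 1 match(es) in t2 → 1 row(s).
- t1[5] agent_id=2, batch=DM → no match; dropped.
- t1[6] agent_id=3, batch=DM → no match; dropped.
After projecting and ordering:
t1.aname | t2.agent_id | t2.price_k
Zane | 6 | 307
Zane | 6 | 348
NULL | 6 | 307
NULL | 6 | 309
NULL | 6 | 348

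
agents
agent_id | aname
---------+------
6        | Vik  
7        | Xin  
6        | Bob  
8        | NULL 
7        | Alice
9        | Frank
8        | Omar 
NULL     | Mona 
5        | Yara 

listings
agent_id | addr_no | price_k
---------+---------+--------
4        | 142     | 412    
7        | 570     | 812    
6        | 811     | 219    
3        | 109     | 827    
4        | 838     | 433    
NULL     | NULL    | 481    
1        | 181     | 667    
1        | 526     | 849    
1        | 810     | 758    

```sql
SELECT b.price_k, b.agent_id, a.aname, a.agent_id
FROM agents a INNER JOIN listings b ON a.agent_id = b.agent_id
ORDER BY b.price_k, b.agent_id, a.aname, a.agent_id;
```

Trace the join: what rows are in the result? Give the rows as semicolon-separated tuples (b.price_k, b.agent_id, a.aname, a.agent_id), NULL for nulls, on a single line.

(219, 6, Bob, 6); (219, 6, Vik, 6); (812, 7, Alice, 7); (812, 7, Xin, 7)

INNER JOIN keeps only pairs where the ON condition holds.
Matching on a.agent_id = b.agent_id. A NULL in a compared column never satisfies the condition.
- a row (agent_id=6): matches 1 b row(s) → 1 output row(s).
- a row (agent_id=7): matches 1 b row(s) → 1 output row(s).
- a row (agent_id=6): matches 1 b row(s) → 1 output row(s).
- a row (agent_id=8): no match → dropped.
- a row (agent_id=7): matches 1 b row(s) → 1 output row(s).
- a row (agent_id=9): no match → dropped.
- a row (agent_id=8): no match → dropped.
- a row (agent_id=NULL): no match → dropped.
- a row (agent_id=5): no match → dropped.
After projecting and ordering:
b.price_k | b.agent_id | a.aname | a.agent_id
219 | 6 | Bob | 6
219 | 6 | Vik | 6
812 | 7 | Alice | 7
812 | 7 | Xin | 7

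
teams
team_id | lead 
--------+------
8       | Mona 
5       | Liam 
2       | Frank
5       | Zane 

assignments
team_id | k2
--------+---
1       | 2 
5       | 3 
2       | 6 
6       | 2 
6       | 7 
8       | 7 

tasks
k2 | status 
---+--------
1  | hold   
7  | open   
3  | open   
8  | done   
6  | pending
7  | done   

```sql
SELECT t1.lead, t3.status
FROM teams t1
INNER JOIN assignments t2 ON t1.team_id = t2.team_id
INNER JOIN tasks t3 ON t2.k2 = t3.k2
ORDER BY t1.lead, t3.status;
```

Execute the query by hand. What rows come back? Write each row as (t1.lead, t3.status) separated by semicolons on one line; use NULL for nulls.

(Frank, pending); (Liam, open); (Mona, done); (Mona, open); (Zane, open)

Step 1 — t1 INNER JOIN t2 on team_id → 4 row(s).
Then INNER JOIN `tasks t3` on k2: keep only rows whose t2.k2 appears in t3.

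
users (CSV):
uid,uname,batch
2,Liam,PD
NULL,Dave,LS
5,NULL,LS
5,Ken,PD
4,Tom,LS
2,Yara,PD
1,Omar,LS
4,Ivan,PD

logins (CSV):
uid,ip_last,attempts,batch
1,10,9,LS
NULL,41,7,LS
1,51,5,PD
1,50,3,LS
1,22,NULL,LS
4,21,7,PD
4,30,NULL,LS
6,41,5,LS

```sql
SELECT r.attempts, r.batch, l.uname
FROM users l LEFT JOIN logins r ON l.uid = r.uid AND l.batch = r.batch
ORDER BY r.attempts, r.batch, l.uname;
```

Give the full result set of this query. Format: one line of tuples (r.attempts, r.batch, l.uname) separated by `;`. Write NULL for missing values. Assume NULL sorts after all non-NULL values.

LEFT JOIN keeps every row from `users`; unmatched rows get NULL for `logins`'s columns.
Matching on l.uid = r.uid AND l.batch = r.batch. A NULL in a compared column never satisfies the condition.
- l row (uid=2, batch=PD): no match → kept, r columns NULL.
- l row (uid=NULL, batch=LS): no match → kept, r columns NULL.
- l row (uid=5, batch=LS): no match → kept, r columns NULL.
- l row (uid=5, batch=PD): no match → kept, r columns NULL.
- l row (uid=4, batch=LS): matches 1 r row(s) → 1 output row(s).
- l row (uid=2, batch=PD): no match → kept, r columns NULL.
- l row (uid=1, batch=LS): matches 3 r row(s) → 3 output row(s).
- l row (uid=4, batch=PD): matches 1 r row(s) → 1 output row(s).
After projecting and ordering:
r.attempts | r.batch | l.uname
3 | LS | Omar
7 | PD | Ivan
9 | LS | Omar
NULL | LS | Omar
NULL | LS | Tom
NULL | NULL | Dave
NULL | NULL | Ken
NULL | NULL | Liam
NULL | NULL | Yara
NULL | NULL | NULL

(3, LS, Omar); (7, PD, Ivan); (9, LS, Omar); (NULL, LS, Omar); (NULL, LS, Tom); (NULL, NULL, Dave); (NULL, NULL, Ken); (NULL, NULL, Liam); (NULL, NULL, Yara); (NULL, NULL, NULL)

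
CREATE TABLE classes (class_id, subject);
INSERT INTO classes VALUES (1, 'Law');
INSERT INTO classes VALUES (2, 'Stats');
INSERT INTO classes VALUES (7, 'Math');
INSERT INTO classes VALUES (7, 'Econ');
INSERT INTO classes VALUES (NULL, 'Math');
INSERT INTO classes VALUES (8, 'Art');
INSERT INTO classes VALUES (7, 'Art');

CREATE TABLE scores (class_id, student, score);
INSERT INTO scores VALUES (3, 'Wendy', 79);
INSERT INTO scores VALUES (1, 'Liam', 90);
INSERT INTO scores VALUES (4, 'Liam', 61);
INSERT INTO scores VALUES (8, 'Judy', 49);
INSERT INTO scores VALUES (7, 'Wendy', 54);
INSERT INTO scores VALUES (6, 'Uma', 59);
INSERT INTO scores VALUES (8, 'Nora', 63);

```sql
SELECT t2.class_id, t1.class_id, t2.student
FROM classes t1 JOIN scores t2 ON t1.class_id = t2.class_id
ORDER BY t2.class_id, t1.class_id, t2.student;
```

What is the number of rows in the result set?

INNER JOIN keeps only pairs where the ON condition holds.
Matching on t1.class_id = t2.class_id. A NULL in a compared column never satisfies the condition.
Matched pairs: 6.
Total: 6 rows.

6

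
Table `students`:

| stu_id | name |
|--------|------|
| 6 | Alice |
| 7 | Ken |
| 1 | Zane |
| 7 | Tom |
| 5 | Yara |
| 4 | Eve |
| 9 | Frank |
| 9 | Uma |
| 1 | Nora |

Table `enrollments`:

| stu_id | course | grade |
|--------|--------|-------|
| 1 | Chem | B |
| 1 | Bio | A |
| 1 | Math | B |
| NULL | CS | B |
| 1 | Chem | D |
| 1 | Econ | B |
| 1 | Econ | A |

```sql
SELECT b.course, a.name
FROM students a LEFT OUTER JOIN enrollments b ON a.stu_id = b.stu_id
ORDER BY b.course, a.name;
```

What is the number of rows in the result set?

19

LEFT JOIN keeps every row from `students`; unmatched rows get NULL for `enrollments`'s columns.
Matching on a.stu_id = b.stu_id. A NULL in a compared column never satisfies the condition.
- a (stu_id=6) has no partner → padded with NULL.
- a (stu_id=7) has no partner → padded with NULL.
- a (stu_id=1) pairs with 6 row(s) of b.
- a (stu_id=7) has no partner → padded with NULL.
- a (stu_id=5) has no partner → padded with NULL.
- a (stu_id=4) has no partner → padded with NULL.
- a (stu_id=9) has no partner → padded with NULL.
- a (stu_id=9) has no partner → padded with NULL.
- a (stu_id=1) pairs with 6 row(s) of b.
Total: 12 matched + 7 padded = 19 rows.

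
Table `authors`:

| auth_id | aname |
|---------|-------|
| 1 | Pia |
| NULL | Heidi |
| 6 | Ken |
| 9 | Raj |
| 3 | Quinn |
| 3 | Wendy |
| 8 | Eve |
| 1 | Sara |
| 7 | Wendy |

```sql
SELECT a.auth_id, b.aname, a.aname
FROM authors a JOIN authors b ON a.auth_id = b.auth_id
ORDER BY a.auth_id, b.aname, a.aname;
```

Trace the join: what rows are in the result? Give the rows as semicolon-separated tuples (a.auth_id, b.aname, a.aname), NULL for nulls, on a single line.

INNER JOIN keeps only pairs where the ON condition holds.
Matching on a.auth_id = b.auth_id. A NULL in a compared column never satisfies the condition.
- auth_id=1: 2 matching b row(s), so 2 row(s) emitted.
- auth_id=NULL: no matching b row, dropped.
- auth_id=6: 1 matching b row(s), so 1 row(s) emitted.
- auth_id=9: 1 matching b row(s), so 1 row(s) emitted.
- auth_id=3: 2 matching b row(s), so 2 row(s) emitted.
- auth_id=3: 2 matching b row(s), so 2 row(s) emitted.
- auth_id=8: 1 matching b row(s), so 1 row(s) emitted.
- auth_id=1: 2 matching b row(s), so 2 row(s) emitted.
- auth_id=7: 1 matching b row(s), so 1 row(s) emitted.

(1, Pia, Pia); (1, Pia, Sara); (1, Sara, Pia); (1, Sara, Sara); (3, Quinn, Quinn); (3, Quinn, Wendy); (3, Wendy, Quinn); (3, Wendy, Wendy); (6, Ken, Ken); (7, Wendy, Wendy); (8, Eve, Eve); (9, Raj, Raj)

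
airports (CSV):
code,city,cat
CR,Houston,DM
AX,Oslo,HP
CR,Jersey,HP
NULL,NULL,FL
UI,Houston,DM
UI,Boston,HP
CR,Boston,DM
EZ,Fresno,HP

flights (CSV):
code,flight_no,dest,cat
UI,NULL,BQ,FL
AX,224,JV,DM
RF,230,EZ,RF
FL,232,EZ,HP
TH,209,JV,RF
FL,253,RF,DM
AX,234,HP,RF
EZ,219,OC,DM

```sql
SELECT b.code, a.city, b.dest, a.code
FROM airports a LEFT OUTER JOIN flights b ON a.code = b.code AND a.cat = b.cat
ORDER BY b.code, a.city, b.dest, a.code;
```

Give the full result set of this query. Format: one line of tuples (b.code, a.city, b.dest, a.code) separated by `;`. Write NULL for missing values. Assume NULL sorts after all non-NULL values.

LEFT JOIN keeps every row from `airports`; unmatched rows get NULL for `flights`'s columns.
Matching on a.code = b.code AND a.cat = b.cat. A NULL in a compared column never satisfies the condition.
- a[0] code=CR, cat=DM → no match; kept with NULLs on the b side.
- a[1] code=AX, cat=HP → no match; kept with NULLs on the b side.
- a[2] code=CR, cat=HP → no match; kept with NULLs on the b side.
- a[3] code=NULL, cat=FL → no match; kept with NULLs on the b side.
- a[4] code=UI, cat=DM → no match; kept with NULLs on the b side.
- a[5] code=UI, cat=HP → no match; kept with NULLs on the b side.
- a[6] code=CR, cat=DM → no match; kept with NULLs on the b side.
- a[7] code=EZ, cat=HP → no match; kept with NULLs on the b side.
After projecting and ordering:
b.code | a.city | b.dest | a.code
NULL | Boston | NULL | CR
NULL | Boston | NULL | UI
NULL | Fresno | NULL | EZ
NULL | Houston | NULL | CR
NULL | Houston | NULL | UI
NULL | Jersey | NULL | CR
NULL | Oslo | NULL | AX
NULL | NULL | NULL | NULL

(NULL, Boston, NULL, CR); (NULL, Boston, NULL, UI); (NULL, Fresno, NULL, EZ); (NULL, Houston, NULL, CR); (NULL, Houston, NULL, UI); (NULL, Jersey, NULL, CR); (NULL, Oslo, NULL, AX); (NULL, NULL, NULL, NULL)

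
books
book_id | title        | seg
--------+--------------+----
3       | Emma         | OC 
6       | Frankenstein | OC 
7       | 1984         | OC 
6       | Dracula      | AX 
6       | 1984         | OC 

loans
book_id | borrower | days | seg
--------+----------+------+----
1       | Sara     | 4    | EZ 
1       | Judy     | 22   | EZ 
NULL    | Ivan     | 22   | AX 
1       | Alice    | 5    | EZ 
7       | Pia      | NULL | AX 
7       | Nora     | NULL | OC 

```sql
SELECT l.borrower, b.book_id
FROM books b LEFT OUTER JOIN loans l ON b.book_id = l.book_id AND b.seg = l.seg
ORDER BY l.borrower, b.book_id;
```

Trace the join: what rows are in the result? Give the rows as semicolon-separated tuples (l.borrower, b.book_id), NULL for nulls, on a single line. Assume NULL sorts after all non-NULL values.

LEFT JOIN keeps every row from `books`; unmatched rows get NULL for `loans`'s columns.
Matching on b.book_id = l.book_id AND b.seg = l.seg. A NULL in a compared column never satisfies the condition.
- b row (book_id=3, seg=OC): no match → kept, l columns NULL.
- b row (book_id=6, seg=OC): no match → kept, l columns NULL.
- b row (book_id=7, seg=OC): matches 1 l row(s) → 1 output row(s).
- b row (book_id=6, seg=AX): no match → kept, l columns NULL.
- b row (book_id=6, seg=OC): no match → kept, l columns NULL.
After projecting and ordering:
l.borrower | b.book_id
Nora | 7
NULL | 3
NULL | 6
NULL | 6
NULL | 6

(Nora, 7); (NULL, 3); (NULL, 6); (NULL, 6); (NULL, 6)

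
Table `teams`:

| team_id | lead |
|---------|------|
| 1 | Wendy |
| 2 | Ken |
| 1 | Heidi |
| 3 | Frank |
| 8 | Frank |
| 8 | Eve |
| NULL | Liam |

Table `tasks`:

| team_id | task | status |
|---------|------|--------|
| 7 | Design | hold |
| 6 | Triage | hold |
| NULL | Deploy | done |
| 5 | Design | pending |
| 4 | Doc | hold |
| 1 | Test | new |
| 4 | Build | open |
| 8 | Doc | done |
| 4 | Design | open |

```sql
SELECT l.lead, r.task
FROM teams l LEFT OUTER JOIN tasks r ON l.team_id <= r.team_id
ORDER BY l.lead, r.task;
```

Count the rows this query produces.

LEFT JOIN keeps every row from `teams`; unmatched rows get NULL for `tasks`'s columns.
Matching on l.team_id <= r.team_id. A NULL in a compared column never satisfies the condition.
- l row (team_id=1): matches 8 r row(s) → 8 output row(s).
- l row (team_id=2): matches 7 r row(s) → 7 output row(s).
- l row (team_id=1): matches 8 r row(s) → 8 output row(s).
- l row (team_id=3): matches 7 r row(s) → 7 output row(s).
- l row (team_id=8): matches 1 r row(s) → 1 output row(s).
- l row (team_id=8): matches 1 r row(s) → 1 output row(s).
- l row (team_id=NULL): no match → kept, r columns NULL.
Total: 32 matched + 1 padded = 33 rows.

33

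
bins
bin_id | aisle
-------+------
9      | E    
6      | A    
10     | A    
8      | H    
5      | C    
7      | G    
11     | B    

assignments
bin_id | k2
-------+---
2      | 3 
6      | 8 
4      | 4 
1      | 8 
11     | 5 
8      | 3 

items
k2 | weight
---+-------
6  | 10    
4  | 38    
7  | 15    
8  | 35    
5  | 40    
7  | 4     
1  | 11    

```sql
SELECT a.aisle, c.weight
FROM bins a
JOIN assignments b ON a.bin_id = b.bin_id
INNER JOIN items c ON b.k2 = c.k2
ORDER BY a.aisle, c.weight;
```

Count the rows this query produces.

2

Joins associate left-to-right: bins INNER JOIN assignments on bin_id gives 3 intermediate row(s).
Then INNER JOIN `items c` on k2: keep only rows whose b.k2 appears in c.
Result: 2 row(s).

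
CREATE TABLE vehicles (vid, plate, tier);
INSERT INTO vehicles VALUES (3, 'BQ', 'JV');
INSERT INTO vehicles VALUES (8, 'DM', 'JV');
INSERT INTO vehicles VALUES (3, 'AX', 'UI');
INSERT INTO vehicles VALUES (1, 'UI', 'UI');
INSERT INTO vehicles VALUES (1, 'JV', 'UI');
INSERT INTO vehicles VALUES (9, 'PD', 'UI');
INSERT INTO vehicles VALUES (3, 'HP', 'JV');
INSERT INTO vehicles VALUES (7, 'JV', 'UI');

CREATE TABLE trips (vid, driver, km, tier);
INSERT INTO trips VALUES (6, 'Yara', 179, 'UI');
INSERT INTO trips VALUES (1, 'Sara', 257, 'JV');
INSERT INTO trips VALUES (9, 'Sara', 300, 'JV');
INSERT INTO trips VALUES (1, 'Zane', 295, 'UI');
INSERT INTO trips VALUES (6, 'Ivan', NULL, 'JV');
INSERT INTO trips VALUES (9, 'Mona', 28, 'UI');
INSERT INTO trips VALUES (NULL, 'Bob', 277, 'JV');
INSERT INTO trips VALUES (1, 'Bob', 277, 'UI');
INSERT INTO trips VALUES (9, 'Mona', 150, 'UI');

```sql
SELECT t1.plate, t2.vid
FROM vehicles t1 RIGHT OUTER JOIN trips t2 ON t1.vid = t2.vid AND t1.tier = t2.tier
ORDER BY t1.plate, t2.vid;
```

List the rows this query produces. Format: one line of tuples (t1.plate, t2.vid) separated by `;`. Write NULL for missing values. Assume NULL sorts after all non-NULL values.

(JV, 1); (JV, 1); (PD, 9); (PD, 9); (UI, 1); (UI, 1); (NULL, 1); (NULL, 6); (NULL, 6); (NULL, 9); (NULL, NULL)

RIGHT JOIN keeps every row from `trips`; unmatched rows get NULL for `vehicles`'s columns.
Matching on t1.vid = t2.vid AND t1.tier = t2.tier. A NULL in a compared column never satisfies the condition.
- t1[0] vid=3, tier=JV → no match.
- t1[1] vid=8, tier=JV → no match.
- t1[2] vid=3, tier=UI → no match.
- t1[3] vid=1, tier=UI → 2 match(es) in t2 → 2 row(s).
- t1[4] vid=1, tier=UI → 2 match(es) in t2 → 2 row(s).
- t1[5] vid=9, tier=UI → 2 match(es) in t2 → 2 row(s).
- t1[6] vid=3, tier=JV → no match.
- t1[7] vid=7, tier=UI → no match.
- plus 5 unmatched t2 row(s), each kept with NULL t1 columns.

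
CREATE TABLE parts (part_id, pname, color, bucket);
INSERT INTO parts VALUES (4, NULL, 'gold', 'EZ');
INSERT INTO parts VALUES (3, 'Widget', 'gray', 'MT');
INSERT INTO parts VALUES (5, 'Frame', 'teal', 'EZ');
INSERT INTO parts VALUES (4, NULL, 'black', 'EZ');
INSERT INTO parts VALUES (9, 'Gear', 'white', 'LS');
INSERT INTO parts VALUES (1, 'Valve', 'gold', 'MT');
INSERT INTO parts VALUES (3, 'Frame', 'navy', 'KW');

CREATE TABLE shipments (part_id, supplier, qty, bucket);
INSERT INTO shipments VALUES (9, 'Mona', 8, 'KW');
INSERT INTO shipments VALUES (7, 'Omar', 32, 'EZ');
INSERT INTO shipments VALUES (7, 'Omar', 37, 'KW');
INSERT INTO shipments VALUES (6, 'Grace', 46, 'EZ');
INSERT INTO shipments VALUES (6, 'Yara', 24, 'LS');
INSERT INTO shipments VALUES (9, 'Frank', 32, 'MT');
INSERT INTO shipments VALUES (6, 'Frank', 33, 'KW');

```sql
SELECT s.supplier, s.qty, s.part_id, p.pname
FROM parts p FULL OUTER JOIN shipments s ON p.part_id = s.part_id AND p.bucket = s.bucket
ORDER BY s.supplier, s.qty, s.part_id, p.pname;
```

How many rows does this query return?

14

FULL OUTER JOIN keeps every row from both sides; unmatched rows get NULL for the other side's columns.
Matching on p.part_id = s.part_id AND p.bucket = s.bucket.
Matched pairs: 0; unmatched p rows kept: 7; unmatched s rows kept: 7.
Total: 0 matched + 14 padded = 14 rows.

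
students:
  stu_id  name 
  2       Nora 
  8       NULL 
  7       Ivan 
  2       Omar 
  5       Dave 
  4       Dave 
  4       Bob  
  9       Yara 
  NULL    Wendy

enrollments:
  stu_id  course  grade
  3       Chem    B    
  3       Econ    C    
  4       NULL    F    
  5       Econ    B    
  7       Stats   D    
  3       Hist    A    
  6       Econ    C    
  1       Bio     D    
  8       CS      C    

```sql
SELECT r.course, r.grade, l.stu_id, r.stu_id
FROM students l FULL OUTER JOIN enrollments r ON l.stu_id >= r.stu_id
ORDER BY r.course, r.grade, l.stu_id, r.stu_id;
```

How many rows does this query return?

45

FULL OUTER JOIN keeps every row from both sides; unmatched rows get NULL for the other side's columns.
Matching on l.stu_id >= r.stu_id. A NULL in a compared column never satisfies the condition.
- l[0] stu_id=2 → 1 match(es) in r → 1 row(s).
- l[1] stu_id=8 → 9 match(es) in r → 9 row(s).
- l[2] stu_id=7 → 8 match(es) in r → 8 row(s).
- l[3] stu_id=2 → 1 match(es) in r → 1 row(s).
- l[4] stu_id=5 → 6 match(es) in r → 6 row(s).
- l[5] stu_id=4 → 5 match(es) in r → 5 row(s).
- l[6] stu_id=4 → 5 match(es) in r → 5 row(s).
- l[7] stu_id=9 → 9 match(es) in r → 9 row(s).
- l[8] stu_id=NULL → no match; kept with NULLs on the r side.
Total: 44 matched + 1 padded = 45 rows.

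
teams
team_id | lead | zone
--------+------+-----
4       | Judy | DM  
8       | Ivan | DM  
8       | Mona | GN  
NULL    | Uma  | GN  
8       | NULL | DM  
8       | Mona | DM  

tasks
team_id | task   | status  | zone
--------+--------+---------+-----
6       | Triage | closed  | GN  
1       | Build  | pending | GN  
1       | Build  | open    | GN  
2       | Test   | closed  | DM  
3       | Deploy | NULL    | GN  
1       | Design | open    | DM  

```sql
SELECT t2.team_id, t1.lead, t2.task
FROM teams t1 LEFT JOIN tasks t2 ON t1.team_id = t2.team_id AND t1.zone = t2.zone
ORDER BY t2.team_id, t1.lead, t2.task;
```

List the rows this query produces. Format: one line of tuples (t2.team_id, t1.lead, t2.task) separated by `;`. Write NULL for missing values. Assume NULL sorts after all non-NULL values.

(NULL, Ivan, NULL); (NULL, Judy, NULL); (NULL, Mona, NULL); (NULL, Mona, NULL); (NULL, Uma, NULL); (NULL, NULL, NULL)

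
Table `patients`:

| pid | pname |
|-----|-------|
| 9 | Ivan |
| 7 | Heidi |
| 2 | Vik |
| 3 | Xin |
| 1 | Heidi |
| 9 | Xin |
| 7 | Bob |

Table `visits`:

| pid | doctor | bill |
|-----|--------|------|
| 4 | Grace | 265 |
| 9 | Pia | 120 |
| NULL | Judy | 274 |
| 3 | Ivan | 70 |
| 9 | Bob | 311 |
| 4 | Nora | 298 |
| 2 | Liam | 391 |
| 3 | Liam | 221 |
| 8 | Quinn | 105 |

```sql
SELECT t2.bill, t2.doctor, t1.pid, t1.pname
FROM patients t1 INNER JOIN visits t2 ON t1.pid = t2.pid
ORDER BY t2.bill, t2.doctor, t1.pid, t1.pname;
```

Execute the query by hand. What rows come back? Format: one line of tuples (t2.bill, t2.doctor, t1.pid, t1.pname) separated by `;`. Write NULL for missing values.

(70, Ivan, 3, Xin); (120, Pia, 9, Ivan); (120, Pia, 9, Xin); (221, Liam, 3, Xin); (311, Bob, 9, Ivan); (311, Bob, 9, Xin); (391, Liam, 2, Vik)

INNER JOIN keeps only pairs where the ON condition holds.
Matching on t1.pid = t2.pid. A NULL in a compared column never satisfies the condition.
- t1 (pid=9) pairs with 2 row(s) of t2.
- t1 (pid=7) has no partner → excluded.
- t1 (pid=2) pairs with 1 row(s) of t2.
- t1 (pid=3) pairs with 2 row(s) of t2.
- t1 (pid=1) has no partner → excluded.
- t1 (pid=9) pairs with 2 row(s) of t2.
- t1 (pid=7) has no partner → excluded.
After projecting and ordering:
t2.bill | t2.doctor | t1.pid | t1.pname
70 | Ivan | 3 | Xin
120 | Pia | 9 | Ivan
120 | Pia | 9 | Xin
221 | Liam | 3 | Xin
311 | Bob | 9 | Ivan
311 | Bob | 9 | Xin
391 | Liam | 2 | Vik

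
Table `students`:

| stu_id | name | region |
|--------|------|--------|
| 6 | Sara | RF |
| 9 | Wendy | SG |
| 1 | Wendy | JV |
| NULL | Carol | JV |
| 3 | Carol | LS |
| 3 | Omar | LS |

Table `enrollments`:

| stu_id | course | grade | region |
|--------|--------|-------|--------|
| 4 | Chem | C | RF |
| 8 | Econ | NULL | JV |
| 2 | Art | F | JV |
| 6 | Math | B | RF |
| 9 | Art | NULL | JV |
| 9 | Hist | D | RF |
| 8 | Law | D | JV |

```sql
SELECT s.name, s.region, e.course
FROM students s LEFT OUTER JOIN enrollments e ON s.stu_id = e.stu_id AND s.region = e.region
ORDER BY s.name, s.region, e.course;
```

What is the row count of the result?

LEFT JOIN keeps every row from `students`; unmatched rows get NULL for `enrollments`'s columns.
Matching on s.stu_id = e.stu_id AND s.region = e.region. A NULL in a compared column never satisfies the condition.
Matched pairs: 1; unmatched s rows kept: 5.
Total: 1 matched + 5 padded = 6 rows.

6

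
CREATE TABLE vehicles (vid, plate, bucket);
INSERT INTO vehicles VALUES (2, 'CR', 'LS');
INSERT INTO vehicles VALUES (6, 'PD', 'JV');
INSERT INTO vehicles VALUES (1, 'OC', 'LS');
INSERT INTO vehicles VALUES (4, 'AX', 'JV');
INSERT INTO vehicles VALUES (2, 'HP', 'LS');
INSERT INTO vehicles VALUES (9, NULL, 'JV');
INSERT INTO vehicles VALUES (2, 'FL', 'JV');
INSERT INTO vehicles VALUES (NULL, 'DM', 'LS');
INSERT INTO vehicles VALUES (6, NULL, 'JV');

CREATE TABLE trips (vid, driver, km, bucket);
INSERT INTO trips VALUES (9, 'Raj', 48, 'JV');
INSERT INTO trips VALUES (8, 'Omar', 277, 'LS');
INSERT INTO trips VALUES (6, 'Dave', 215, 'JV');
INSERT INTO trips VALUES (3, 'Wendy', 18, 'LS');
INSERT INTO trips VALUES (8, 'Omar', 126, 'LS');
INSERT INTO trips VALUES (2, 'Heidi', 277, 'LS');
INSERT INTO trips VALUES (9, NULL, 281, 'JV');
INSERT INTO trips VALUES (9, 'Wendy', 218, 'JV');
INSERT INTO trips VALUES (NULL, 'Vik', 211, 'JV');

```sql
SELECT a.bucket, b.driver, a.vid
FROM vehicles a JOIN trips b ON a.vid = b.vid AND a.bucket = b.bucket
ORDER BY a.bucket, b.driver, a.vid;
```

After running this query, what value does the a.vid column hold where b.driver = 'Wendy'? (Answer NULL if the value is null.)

9

INNER JOIN keeps only pairs where the ON condition holds.
Matching on a.vid = b.vid AND a.bucket = b.bucket. A NULL in a compared column never satisfies the condition.
Matched pairs: 7.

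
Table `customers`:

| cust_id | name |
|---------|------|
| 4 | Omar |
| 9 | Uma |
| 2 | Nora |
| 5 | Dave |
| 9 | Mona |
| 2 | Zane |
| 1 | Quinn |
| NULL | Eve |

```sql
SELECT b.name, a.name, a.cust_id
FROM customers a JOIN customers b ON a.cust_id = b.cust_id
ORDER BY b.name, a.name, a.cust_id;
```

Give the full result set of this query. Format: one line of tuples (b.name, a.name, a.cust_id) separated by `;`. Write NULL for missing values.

INNER JOIN keeps only pairs where the ON condition holds.
Matching on a.cust_id = b.cust_id. A NULL in a compared column never satisfies the condition.
- a (cust_id=4) pairs with 1 row(s) of b.
- a (cust_id=9) pairs with 2 row(s) of b.
- a (cust_id=2) pairs with 2 row(s) of b.
- a (cust_id=5) pairs with 1 row(s) of b.
- a (cust_id=9) pairs with 2 row(s) of b.
- a (cust_id=2) pairs with 2 row(s) of b.
- a (cust_id=1) pairs with 1 row(s) of b.
- a (cust_id=NULL) has no partner → excluded.

(Dave, Dave, 5); (Mona, Mona, 9); (Mona, Uma, 9); (Nora, Nora, 2); (Nora, Zane, 2); (Omar, Omar, 4); (Quinn, Quinn, 1); (Uma, Mona, 9); (Uma, Uma, 9); (Zane, Nora, 2); (Zane, Zane, 2)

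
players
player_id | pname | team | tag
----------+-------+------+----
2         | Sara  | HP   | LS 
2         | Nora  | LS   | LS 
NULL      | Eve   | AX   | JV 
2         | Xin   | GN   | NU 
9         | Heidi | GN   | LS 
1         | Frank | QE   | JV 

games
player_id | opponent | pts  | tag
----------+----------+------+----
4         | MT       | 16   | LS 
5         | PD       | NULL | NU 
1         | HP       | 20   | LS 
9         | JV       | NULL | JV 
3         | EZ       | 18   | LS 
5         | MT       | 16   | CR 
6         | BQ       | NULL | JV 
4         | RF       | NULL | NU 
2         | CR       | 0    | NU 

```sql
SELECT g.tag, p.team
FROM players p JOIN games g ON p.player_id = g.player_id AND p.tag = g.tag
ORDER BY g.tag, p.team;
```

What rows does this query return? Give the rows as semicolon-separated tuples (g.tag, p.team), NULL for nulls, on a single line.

INNER JOIN keeps only pairs where the ON condition holds.
Matching on p.player_id = g.player_id AND p.tag = g.tag. A NULL in a compared column never satisfies the condition.
- p (player_id=2, tag=LS) has no partner → excluded.
- p (player_id=2, tag=LS) has no partner → excluded.
- p (player_id=NULL, tag=JV) has no partner → excluded.
- p (player_id=2, tag=NU) pairs with 1 row(s) of g.
- p (player_id=9, tag=LS) has no partner → excluded.
- p (player_id=1, tag=JV) has no partner → excluded.
After projecting and ordering:
g.tag | p.team
NU | GN

(NU, GN)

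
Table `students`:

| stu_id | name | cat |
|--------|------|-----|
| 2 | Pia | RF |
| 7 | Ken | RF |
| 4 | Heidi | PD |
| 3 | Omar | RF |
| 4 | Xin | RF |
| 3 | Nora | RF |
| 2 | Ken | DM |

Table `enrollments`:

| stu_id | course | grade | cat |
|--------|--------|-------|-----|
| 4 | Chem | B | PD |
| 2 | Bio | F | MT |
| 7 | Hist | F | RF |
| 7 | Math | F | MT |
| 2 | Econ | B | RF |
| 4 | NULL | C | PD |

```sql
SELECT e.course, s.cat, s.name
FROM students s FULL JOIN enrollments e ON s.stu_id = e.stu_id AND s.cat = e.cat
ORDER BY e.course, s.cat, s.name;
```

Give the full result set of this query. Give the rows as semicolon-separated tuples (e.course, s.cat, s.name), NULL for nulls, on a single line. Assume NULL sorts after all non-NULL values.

(Bio, NULL, NULL); (Chem, PD, Heidi); (Econ, RF, Pia); (Hist, RF, Ken); (Math, NULL, NULL); (NULL, DM, Ken); (NULL, PD, Heidi); (NULL, RF, Nora); (NULL, RF, Omar); (NULL, RF, Xin)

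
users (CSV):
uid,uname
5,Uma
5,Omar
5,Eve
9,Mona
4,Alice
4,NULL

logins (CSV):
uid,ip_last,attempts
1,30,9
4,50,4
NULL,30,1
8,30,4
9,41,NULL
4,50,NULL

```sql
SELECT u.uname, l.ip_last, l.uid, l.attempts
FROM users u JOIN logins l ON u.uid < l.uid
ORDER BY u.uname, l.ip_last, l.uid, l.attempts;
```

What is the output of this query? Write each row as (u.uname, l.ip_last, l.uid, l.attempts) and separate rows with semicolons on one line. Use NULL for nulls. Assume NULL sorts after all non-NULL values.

INNER JOIN keeps only pairs where the ON condition holds.
Matching on u.uid < l.uid. A NULL in a compared column never satisfies the condition.
Matched pairs: 10.

(Alice, 30, 8, 4); (Alice, 41, 9, NULL); (Eve, 30, 8, 4); (Eve, 41, 9, NULL); (Omar, 30, 8, 4); (Omar, 41, 9, NULL); (Uma, 30, 8, 4); (Uma, 41, 9, NULL); (NULL, 30, 8, 4); (NULL, 41, 9, NULL)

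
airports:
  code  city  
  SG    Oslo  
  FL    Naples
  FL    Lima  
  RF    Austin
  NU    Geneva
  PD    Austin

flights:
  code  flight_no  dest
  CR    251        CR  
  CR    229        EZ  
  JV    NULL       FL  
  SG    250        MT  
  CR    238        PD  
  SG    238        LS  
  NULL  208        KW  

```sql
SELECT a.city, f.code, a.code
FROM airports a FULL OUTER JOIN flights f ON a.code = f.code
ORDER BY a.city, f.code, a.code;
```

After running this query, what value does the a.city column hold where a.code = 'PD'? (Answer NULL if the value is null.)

Austin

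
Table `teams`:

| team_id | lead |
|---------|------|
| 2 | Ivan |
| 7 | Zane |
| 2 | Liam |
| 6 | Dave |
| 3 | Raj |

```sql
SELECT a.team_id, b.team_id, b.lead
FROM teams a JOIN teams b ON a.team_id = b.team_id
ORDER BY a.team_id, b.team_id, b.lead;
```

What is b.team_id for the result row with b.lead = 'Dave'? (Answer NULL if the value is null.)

6

INNER JOIN keeps only pairs where the ON condition holds.
Matching on a.team_id = b.team_id.
Matched pairs: 7.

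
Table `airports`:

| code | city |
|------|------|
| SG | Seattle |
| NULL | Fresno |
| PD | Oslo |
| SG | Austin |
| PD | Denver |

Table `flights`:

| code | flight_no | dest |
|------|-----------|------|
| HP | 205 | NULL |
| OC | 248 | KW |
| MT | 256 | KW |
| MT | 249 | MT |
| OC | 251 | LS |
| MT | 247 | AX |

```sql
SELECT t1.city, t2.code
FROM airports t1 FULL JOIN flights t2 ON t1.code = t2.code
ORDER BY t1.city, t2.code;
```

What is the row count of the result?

FULL OUTER JOIN keeps every row from both sides; unmatched rows get NULL for the other side's columns.
Matching on t1.code = t2.code. A NULL in a compared column never satisfies the condition.
- t1[0] code=SG → no match; kept with NULLs on the t2 side.
- t1[1] code=NULL → no match; kept with NULLs on the t2 side.
- t1[2] code=PD → no match; kept with NULLs on the t2 side.
- t1[3] code=SG → no match; kept with NULLs on the t2 side.
- t1[4] code=PD → no match; kept with NULLs on the t2 side.
- 6 row(s) from t2 found no t1 partner → padded with NULL.
Total: 0 matched + 11 padded = 11 rows.

11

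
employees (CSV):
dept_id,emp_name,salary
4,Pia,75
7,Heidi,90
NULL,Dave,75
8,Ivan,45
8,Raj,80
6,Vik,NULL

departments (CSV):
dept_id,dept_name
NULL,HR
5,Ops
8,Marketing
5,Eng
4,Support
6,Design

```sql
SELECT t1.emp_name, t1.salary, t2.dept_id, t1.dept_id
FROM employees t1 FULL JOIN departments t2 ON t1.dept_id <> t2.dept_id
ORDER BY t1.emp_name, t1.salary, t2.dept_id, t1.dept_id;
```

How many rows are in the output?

23

FULL OUTER JOIN keeps every row from both sides; unmatched rows get NULL for the other side's columns.
Matching on t1.dept_id <> t2.dept_id. A NULL in a compared column never satisfies the condition.
- t1[0] dept_id=4 → 4 match(es) in t2 → 4 row(s).
- t1[1] dept_id=7 → 5 match(es) in t2 → 5 row(s).
- t1[2] dept_id=NULL → no match; kept with NULLs on the t2 side.
- t1[3] dept_id=8 → 4 match(es) in t2 → 4 row(s).
- t1[4] dept_id=8 → 4 match(es) in t2 → 4 row(s).
- t1[5] dept_id=6 → 4 match(es) in t2 → 4 row(s).
- 1 row(s) from t2 found no t1 partner → padded with NULL.
Total: 21 matched + 2 padded = 23 rows.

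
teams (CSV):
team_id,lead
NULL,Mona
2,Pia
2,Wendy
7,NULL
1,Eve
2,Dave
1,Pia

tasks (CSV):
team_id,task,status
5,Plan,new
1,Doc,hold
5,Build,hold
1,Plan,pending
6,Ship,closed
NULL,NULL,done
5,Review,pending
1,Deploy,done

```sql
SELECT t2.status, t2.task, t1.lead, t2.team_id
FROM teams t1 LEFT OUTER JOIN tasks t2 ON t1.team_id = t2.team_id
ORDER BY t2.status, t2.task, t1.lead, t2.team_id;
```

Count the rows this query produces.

LEFT JOIN keeps every row from `teams`; unmatched rows get NULL for `tasks`'s columns.
Matching on t1.team_id = t2.team_id. A NULL in a compared column never satisfies the condition.
- t1[0] team_id=NULL → no match; kept with NULLs on the t2 side.
- t1[1] team_id=2 → no match; kept with NULLs on the t2 side.
- t1[2] team_id=2 → no match; kept with NULLs on the t2 side.
- t1[3] team_id=7 → no match; kept with NULLs on the t2 side.
- t1[4] team_id=1 → 3 match(es) in t2 → 3 row(s).
- t1[5] team_id=2 → no match; kept with NULLs on the t2 side.
- t1[6] team_id=1 → 3 match(es) in t2 → 3 row(s).
Total: 6 matched + 5 padded = 11 rows.

11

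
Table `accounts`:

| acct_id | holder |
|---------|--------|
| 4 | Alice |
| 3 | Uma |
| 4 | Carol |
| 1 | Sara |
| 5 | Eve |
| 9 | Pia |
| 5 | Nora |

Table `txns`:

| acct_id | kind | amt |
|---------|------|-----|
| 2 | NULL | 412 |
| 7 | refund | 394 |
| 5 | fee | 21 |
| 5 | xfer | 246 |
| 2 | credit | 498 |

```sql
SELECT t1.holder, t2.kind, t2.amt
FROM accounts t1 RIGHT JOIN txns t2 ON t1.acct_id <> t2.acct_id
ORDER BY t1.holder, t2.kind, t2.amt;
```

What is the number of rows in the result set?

RIGHT JOIN keeps every row from `txns`; unmatched rows get NULL for `accounts`'s columns.
Matching on t1.acct_id <> t2.acct_id.
- t1 row (acct_id=4): matches 5 t2 row(s) → 5 output row(s).
- t1 row (acct_id=3): matches 5 t2 row(s) → 5 output row(s).
- t1 row (acct_id=4): matches 5 t2 row(s) → 5 output row(s).
- t1 row (acct_id=1): matches 5 t2 row(s) → 5 output row(s).
- t1 row (acct_id=5): matches 3 t2 row(s) → 3 output row(s).
- t1 row (acct_id=9): matches 5 t2 row(s) → 5 output row(s).
- t1 row (acct_id=5): matches 3 t2 row(s) → 3 output row(s).
- every t2 row matched at least one t1 row.
Total: 31 rows.

31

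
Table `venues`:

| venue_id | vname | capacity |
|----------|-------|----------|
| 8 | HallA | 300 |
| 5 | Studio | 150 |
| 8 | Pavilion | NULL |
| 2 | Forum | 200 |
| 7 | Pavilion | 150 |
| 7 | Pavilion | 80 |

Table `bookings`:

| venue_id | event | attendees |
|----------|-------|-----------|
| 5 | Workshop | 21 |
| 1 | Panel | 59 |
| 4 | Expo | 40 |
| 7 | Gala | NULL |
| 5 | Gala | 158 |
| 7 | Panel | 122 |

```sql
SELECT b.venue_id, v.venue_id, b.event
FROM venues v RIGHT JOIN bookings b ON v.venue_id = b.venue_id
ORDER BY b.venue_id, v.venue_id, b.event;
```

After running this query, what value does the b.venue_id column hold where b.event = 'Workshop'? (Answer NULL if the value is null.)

5

RIGHT JOIN keeps every row from `bookings`; unmatched rows get NULL for `venues`'s columns.
Matching on v.venue_id = b.venue_id.
- venue_id=8: no matching b row.
- venue_id=5: 2 matching b row(s), so 2 row(s) emitted.
- venue_id=8: no matching b row.
- venue_id=2: no matching b row.
- venue_id=7: 2 matching b row(s), so 2 row(s) emitted.
- venue_id=7: 2 matching b row(s), so 2 row(s) emitted.
- plus 2 unmatched b row(s), each kept with NULL v columns.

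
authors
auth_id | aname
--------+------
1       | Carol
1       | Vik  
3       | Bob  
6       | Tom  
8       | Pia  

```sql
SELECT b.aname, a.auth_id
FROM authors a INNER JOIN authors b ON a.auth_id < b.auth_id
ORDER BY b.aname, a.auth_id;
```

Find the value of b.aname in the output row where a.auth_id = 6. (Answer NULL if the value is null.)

INNER JOIN keeps only pairs where the ON condition holds.
Matching on a.auth_id < b.auth_id.
- a (auth_id=1) pairs with 3 row(s) of b.
- a (auth_id=1) pairs with 3 row(s) of b.
- a (auth_id=3) pairs with 2 row(s) of b.
- a (auth_id=6) pairs with 1 row(s) of b.
- a (auth_id=8) has no partner → excluded.

Pia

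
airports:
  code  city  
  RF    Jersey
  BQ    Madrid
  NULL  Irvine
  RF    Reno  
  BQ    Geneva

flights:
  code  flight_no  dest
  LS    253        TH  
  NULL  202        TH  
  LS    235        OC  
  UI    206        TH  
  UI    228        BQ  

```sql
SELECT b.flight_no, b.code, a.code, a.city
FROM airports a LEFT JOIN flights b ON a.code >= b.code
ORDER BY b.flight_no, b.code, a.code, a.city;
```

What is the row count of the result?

7

LEFT JOIN keeps every row from `airports`; unmatched rows get NULL for `flights`'s columns.
Matching on a.code >= b.code. A NULL in a compared column never satisfies the condition.
Matched pairs: 4; unmatched a rows kept: 3.
Total: 4 matched + 3 padded = 7 rows.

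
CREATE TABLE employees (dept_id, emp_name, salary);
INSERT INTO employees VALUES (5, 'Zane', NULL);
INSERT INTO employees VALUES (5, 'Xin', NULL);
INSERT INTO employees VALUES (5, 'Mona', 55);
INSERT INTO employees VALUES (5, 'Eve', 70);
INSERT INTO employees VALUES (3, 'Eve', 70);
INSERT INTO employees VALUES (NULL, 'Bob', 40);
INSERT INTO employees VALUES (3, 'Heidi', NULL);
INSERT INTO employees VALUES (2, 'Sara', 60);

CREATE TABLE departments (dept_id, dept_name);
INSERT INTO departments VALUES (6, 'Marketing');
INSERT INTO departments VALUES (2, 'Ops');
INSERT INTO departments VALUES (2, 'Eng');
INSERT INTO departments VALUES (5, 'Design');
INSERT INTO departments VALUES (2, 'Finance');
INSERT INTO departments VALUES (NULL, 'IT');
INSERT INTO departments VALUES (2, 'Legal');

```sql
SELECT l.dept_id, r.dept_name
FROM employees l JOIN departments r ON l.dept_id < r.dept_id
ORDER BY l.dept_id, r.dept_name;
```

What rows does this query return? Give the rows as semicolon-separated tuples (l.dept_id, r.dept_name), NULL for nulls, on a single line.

INNER JOIN keeps only pairs where the ON condition holds.
Matching on l.dept_id < r.dept_id. A NULL in a compared column never satisfies the condition.
- l (dept_id=5) pairs with 1 row(s) of r.
- l (dept_id=5) pairs with 1 row(s) of r.
- l (dept_id=5) pairs with 1 row(s) of r.
- l (dept_id=5) pairs with 1 row(s) of r.
- l (dept_id=3) pairs with 2 row(s) of r.
- l (dept_id=NULL) has no partner → excluded.
- l (dept_id=3) pairs with 2 row(s) of r.
- l (dept_id=2) pairs with 2 row(s) of r.
After projecting and ordering:
l.dept_id | r.dept_name
2 | Design
2 | Marketing
3 | Design
3 | Design
3 | Marketing
3 | Marketing
5 | Marketing
5 | Marketing
5 | Marketing
5 | Marketing

(2, Design); (2, Marketing); (3, Design); (3, Design); (3, Marketing); (3, Marketing); (5, Marketing); (5, Marketing); (5, Marketing); (5, Marketing)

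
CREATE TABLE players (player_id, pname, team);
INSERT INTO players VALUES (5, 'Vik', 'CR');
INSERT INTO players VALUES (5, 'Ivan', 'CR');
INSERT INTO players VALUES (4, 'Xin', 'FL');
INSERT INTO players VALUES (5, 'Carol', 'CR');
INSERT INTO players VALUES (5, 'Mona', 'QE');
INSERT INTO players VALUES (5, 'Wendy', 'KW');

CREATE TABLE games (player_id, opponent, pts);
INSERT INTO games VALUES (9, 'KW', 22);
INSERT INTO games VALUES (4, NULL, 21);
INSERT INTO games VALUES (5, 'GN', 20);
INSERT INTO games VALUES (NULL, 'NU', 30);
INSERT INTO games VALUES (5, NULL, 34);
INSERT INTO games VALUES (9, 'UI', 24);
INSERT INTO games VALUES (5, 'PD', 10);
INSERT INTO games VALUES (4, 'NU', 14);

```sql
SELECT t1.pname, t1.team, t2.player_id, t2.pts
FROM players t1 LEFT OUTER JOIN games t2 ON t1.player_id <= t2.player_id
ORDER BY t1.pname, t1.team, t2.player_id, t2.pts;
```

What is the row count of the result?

32

LEFT JOIN keeps every row from `players`; unmatched rows get NULL for `games`'s columns.
Matching on t1.player_id <= t2.player_id. A NULL in a compared column never satisfies the condition.
- player_id=5: 5 matching t2 row(s), so 5 row(s) emitted.
- player_id=5: 5 matching t2 row(s), so 5 row(s) emitted.
- player_id=4: 7 matching t2 row(s), so 7 row(s) emitted.
- player_id=5: 5 matching t2 row(s), so 5 row(s) emitted.
- player_id=5: 5 matching t2 row(s), so 5 row(s) emitted.
- player_id=5: 5 matching t2 row(s), so 5 row(s) emitted.
Total: 32 rows.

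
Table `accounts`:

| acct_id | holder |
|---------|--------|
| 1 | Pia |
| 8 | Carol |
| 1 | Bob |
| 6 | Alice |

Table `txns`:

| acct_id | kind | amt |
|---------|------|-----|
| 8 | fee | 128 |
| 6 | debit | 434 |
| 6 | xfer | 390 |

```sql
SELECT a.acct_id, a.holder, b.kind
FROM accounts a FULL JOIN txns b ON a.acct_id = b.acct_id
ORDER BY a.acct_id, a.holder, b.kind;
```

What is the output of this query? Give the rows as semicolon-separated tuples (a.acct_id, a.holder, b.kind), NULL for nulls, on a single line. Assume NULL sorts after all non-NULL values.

FULL OUTER JOIN keeps every row from both sides; unmatched rows get NULL for the other side's columns.
Matching on a.acct_id = b.acct_id.
Matched pairs: 3; unmatched a rows kept: 2; unmatched b rows kept: 0.

(1, Bob, NULL); (1, Pia, NULL); (6, Alice, debit); (6, Alice, xfer); (8, Carol, fee)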